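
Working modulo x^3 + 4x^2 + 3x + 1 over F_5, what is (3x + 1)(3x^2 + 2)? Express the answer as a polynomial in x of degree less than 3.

Multiply in F_5[x]: (3x + 1)·(3x^2 + 2) = 4x^3 + 3x^2 + x + 2.
Reduce using x^3 ≡ x^2 + 2x + 4 (mod x^3 + 4x^2 + 3x + 1).
Reduced: 2x^2 + 4x + 3.

2x^2 + 4x + 3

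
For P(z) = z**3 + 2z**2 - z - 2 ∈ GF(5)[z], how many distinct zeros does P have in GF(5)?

3

Evaluate at each of the 5 elements of GF(5):
P(0) = 3; P(1) = 0 → root; P(2) = 2; P(3) = 0 → root; P(4) = 0 → root.
Roots: {1, 3, 4}.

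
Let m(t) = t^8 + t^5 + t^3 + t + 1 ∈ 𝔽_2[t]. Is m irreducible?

Check for roots in 𝔽_2: m(0) = 1; m(1) = 1.
No roots, so no linear factors.
Monic irreducibles of degree 2 over GF(2): t^2 + t + 1.
None of them divide m (all give nonzero remainder).
Monic irreducibles of degree 3 over GF(2): t^3 + t + 1, t^3 + t^2 + 1.
None of them divide m (all give nonzero remainder).
Monic irreducibles of degree 4 over GF(2): t^4 + t + 1, t^4 + t^3 + 1, t^4 + t^3 + t^2 + t + 1.
None of them divide m (all give nonzero remainder).
No irreducible factor of degree ≤ 4 exists, so m is irreducible over GF(2).

Yes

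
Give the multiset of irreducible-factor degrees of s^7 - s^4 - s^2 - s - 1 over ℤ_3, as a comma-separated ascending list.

Write f(s) = s^7 - s^4 - s^2 - s - 1.
Roots in ℤ_3: f(0) = 2; f(1) = 0 → root; f(2) = 0 → root.
Linear factors from roots: (s - 1), (s + 1).
Complete factorization: f(s) = (s + 1)^2·(s - 1)^2·(s^3 - s - 1).
Factor degrees with multiplicity: 1 + 1 + 1 + 1 + 3 = 7.

1, 1, 1, 1, 3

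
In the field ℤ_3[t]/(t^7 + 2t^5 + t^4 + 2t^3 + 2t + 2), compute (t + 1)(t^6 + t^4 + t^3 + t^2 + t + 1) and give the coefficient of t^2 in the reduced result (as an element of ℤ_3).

Multiply in ℤ_3[t]: (t + 1)·(t^6 + t^4 + t^3 + t^2 + t + 1) = t^7 + t^6 + t^5 + 2t^4 + 2t^3 + 2t^2 + 2t + 1.
Reduce using t^7 ≡ t^5 + 2t^4 + t^3 + t + 1 (mod t^7 + 2t^5 + t^4 + 2t^3 + 2t + 2).
Reduced: t^6 + 2t^5 + t^4 + 2t^2 + 2.

2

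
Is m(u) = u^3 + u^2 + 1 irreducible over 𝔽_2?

Yes

Check for roots in 𝔽_2: m(0) = 1; m(1) = 1.
No roots. A degree-3 polynomial over a field with no linear factor is irreducible.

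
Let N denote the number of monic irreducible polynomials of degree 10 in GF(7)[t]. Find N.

28245840

The number of monic irreducibles of degree 10 over GF(7) is (1/10)·Σ_{d∣10} μ(10/d) 7^d.
Divisors of 10: 1, 2, 5, 10; μ(10/d) for each: 1, -1, -1, 1.
Σ = 7^1 − 7^2 − 7^5 + 7^10 = 282458400.
N = 282458400/10 = 28245840.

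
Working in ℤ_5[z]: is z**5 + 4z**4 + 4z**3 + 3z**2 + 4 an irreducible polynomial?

Write f(z) = z**5 + 4z**4 + 4z**3 + 3z**2 + 4.
Check for roots in ℤ_5: f(0) = 4; f(1) = 1; f(2) = 4; f(3) = 1; f(4) = 1.
No roots, so no linear factors.
Degree-2 irreducible divisors: test the 10 monic irreducibles of degree 2 over GF(5).
None of them divide f (all give nonzero remainder).
No irreducible factor of degree ≤ 2 exists, so f is irreducible over GF(5).

Yes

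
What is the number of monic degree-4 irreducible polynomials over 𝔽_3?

By the necklace-counting formula, N_3(4) = (1/4) Σ_{d|4} μ(4/d)·3^d.
Divisors of 4: 1, 2, 4; μ(4/d) for each: 0, -1, 1.
Σ = − 3^2 + 3^4 = 72.
N = 72/4 = 18.

18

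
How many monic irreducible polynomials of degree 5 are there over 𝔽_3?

The number of monic irreducibles of degree 5 over GF(3) is (1/5)·Σ_{d∣5} μ(5/d) 3^d.
Divisors of 5: 1, 5; μ(5/d) for each: -1, 1.
Σ = − 3^1 + 3^5 = 240.
N = 240/5 = 48.

48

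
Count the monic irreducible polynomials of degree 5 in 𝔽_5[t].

By the necklace-counting formula, N_5(5) = (1/5) Σ_{d|5} μ(5/d)·5^d.
Divisors of 5: 1, 5; μ(5/d) for each: -1, 1.
Σ = − 5^1 + 5^5 = 3120.
N = 3120/5 = 624.

624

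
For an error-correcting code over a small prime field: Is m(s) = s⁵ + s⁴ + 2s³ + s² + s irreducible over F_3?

Check for roots in F_3: m(0) = 0 → root; m(1) = 0 → root; m(2) = 1.
m(0) = 0, so (s) divides m(s); m is reducible.

No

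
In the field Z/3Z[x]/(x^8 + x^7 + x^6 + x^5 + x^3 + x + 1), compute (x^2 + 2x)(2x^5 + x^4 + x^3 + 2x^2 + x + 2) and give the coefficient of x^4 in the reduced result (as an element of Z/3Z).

Multiply in Z/3Z[x]: (x^2 + 2x)·(2x^5 + x^4 + x^3 + 2x^2 + x + 2) = 2x^7 + 2x^6 + x^4 + 2x^3 + x^2 + x.
Reduced: 2x^7 + 2x^6 + x^4 + 2x^3 + x^2 + x.

1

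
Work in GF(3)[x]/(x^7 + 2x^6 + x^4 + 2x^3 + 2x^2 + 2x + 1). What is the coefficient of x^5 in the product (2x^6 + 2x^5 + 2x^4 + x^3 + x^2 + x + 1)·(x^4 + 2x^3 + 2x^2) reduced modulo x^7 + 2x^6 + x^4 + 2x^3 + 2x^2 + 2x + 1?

Multiply in GF(3)[x]: (2x^6 + 2x^5 + 2x^4 + x^3 + x^2 + x + 1)·(x^4 + 2x^3 + 2x^2) = 2x^10 + x^8 + x^6 + 2x^5 + 2x^4 + x^3 + 2x^2.
Reduce using x^7 ≡ x^6 + 2x^4 + x^3 + x^2 + x + 2 (mod x^7 + 2x^6 + x^4 + 2x^3 + 2x^2 + 2x + 1).
Reduced: 2x^6 + 2x^4 + 2x^3 + x^2 + x + 2.

0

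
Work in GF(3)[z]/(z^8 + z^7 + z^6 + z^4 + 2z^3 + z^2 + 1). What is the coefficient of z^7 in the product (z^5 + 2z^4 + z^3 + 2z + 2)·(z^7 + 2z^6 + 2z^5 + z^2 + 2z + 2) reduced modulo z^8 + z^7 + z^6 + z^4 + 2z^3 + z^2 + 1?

2

Multiply in GF(3)[z]: (z^5 + 2z^4 + z^3 + 2z + 2)·(z^7 + 2z^6 + 2z^5 + z^2 + 2z + 2) = z^12 + z^11 + z^10 + z^8 + z^7 + 2z^5 + z^3 + 2z + 1.
Reduce using z^8 ≡ 2z^7 + 2z^6 + 2z^4 + z^3 + 2z^2 + 2 (mod z^8 + z^7 + z^6 + z^4 + 2z^3 + z^2 + 1).
Reduced: 2z^7 + 2z^6 + 2z^5 + 2z^4 + z^3 + 2z + 1.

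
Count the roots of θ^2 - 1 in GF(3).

Write P(θ) = θ^2 - 1.
Evaluate at each of the 3 elements of GF(3):
P(0) = 2; P(1) = 0 → root; P(2) = 0 → root.
Roots: {1, 2}.

2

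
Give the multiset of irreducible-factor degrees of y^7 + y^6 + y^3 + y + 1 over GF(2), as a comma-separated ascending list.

Write f(y) = y^7 + y^6 + y^3 + y + 1.
Roots in GF(2): f(0) = 1; f(1) = 1.
Complete factorization: f(y) = (y^7 + y^6 + y^3 + y + 1).
Factor degrees with multiplicity: 7 = 7.

7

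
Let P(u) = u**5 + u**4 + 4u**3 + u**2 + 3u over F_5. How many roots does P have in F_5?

Evaluate at each of the 5 elements of F_5:
P(0) = 0 → root; P(1) = 0 → root; P(2) = 0 → root; P(3) = 0 → root; P(4) = 4.
Roots: {0, 1, 2, 3}.

4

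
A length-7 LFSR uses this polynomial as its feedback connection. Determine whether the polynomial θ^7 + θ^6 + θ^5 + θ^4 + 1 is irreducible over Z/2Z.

Write m(θ) = θ^7 + θ^6 + θ^5 + θ^4 + 1.
Check for roots in Z/2Z: m(0) = 1; m(1) = 1.
No roots, so no linear factors.
Monic irreducibles of degree 2 over GF(2): θ^2 + θ + 1.
None of them divide m (all give nonzero remainder).
Monic irreducibles of degree 3 over GF(2): θ^3 + θ + 1, θ^3 + θ^2 + 1.
None of them divide m (all give nonzero remainder).
No irreducible factor of degree ≤ 3 exists, so m is irreducible over GF(2).

Yes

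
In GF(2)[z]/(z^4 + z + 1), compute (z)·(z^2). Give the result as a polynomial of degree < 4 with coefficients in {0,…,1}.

z^3

Multiply in GF(2)[z]: (z)·(z^2) = z^3.
Reduced: z^3.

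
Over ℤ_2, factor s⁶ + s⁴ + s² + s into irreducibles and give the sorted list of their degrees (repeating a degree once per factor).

1, 1, 4

Write g(s) = s⁶ + s⁴ + s² + s.
Roots in ℤ_2: g(0) = 0 → root; g(1) = 0 → root.
Linear factors from roots: (s), (s + 1).
Complete factorization: g(s) = (s)·(s + 1)·(s⁴ + s³ + 1).
Factor degrees with multiplicity: 1 + 1 + 4 = 6.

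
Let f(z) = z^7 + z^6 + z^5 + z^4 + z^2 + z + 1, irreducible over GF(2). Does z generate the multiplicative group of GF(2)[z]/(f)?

|GF(2^7)^×| = 2^7 − 1 = 127. Prime factorization: 127 = 127.
f is primitive ⇔ z has order 127 in GF(2)[z]/(f), i.e. z^(127/q) ≠ 1 for each prime q | 127.
z^(1) mod f = z.
None equal 1, so z has full order 127; f is primitive.

Yes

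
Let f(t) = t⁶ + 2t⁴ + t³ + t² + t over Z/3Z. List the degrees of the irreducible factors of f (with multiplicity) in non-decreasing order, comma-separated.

Roots in Z/3Z: f(0) = 0 → root; f(1) = 0 → root; f(2) = 2.
Linear factors from roots: (t), (t + 2).
Complete factorization: f(t) = (t)·(t + 2)·(t² + 1)·(t² + t + 2).
Factor degrees with multiplicity: 1 + 1 + 2 + 2 = 6.

1, 1, 2, 2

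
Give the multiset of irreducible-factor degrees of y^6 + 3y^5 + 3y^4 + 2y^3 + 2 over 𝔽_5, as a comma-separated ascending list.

Write h(y) = y^6 + 3y^5 + 3y^4 + 2y^3 + 2.
Roots in 𝔽_5: h(0) = 2; h(1) = 1; h(2) = 1; h(3) = 2; h(4) = 1.
Complete factorization: h(y) = (y^6 + 3y^5 + 3y^4 + 2y^3 + 2).
Factor degrees with multiplicity: 6 = 6.

6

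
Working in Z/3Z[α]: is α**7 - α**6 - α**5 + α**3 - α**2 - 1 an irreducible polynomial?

Yes

Write m(α) = α**7 - α**6 - α**5 + α**3 - α**2 - 1.
Check for roots in Z/3Z: m(0) = 2; m(1) = 1; m(2) = 2.
No roots, so no linear factors.
Monic irreducibles of degree 2 over GF(3): α**2 + 1, α**2 + α - 1, α**2 - α - 1.
None of them divide m (all give nonzero remainder).
Degree-3 irreducible divisors: test the 8 monic irreducibles of degree 3 over GF(3).
None of them divide m (all give nonzero remainder).
No irreducible factor of degree ≤ 3 exists, so m is irreducible over GF(3).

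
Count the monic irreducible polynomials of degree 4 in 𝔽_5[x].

The number of monic irreducibles of degree 4 over GF(5) is (1/4)·Σ_{d∣4} μ(4/d) 5^d.
Divisors of 4: 1, 2, 4; μ(4/d) for each: 0, -1, 1.
Σ = − 5^2 + 5^4 = 600.
N = 600/4 = 150.

150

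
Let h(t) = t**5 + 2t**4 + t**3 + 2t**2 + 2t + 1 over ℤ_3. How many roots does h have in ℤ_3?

Evaluate at each of the 3 elements of ℤ_3:
h(0) = 1; h(1) = 0 → root; h(2) = 1.
Roots: {1}.

1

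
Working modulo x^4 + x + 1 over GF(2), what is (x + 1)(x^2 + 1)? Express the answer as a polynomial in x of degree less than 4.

Multiply in GF(2)[x]: (x + 1)·(x^2 + 1) = x^3 + x^2 + x + 1.
Reduced: x^3 + x^2 + x + 1.

x^3 + x^2 + x + 1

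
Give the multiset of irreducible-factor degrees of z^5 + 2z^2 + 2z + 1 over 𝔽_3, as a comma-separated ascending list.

Write h(z) = z^5 + 2z^2 + 2z + 1.
Roots in 𝔽_3: h(0) = 1; h(1) = 0 → root; h(2) = 0 → root.
Linear factors from roots: (z + 2), (z + 1).
Complete factorization: h(z) = (z + 2)·(z + 1)^2·(z^2 + 2z + 2).
Factor degrees with multiplicity: 1 + 1 + 1 + 2 = 5.

1, 1, 1, 2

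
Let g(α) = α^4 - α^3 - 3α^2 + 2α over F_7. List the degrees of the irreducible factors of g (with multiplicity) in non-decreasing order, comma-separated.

Linear factors from roots: (α), (α - 2).
Complete factorization: g(α) = (α)·(α - 2)·(α^2 + α - 1).
Factor degrees with multiplicity: 1 + 1 + 2 = 4.

1, 1, 2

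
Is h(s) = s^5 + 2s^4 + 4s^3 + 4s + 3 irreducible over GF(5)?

Yes

Check for roots in GF(5): h(0) = 3; h(1) = 4; h(2) = 2; h(3) = 3; h(4) = 1.
No roots, so no linear factors.
Degree-2 irreducible divisors: test the 10 monic irreducibles of degree 2 over GF(5).
None of them divide h (all give nonzero remainder).
No irreducible factor of degree ≤ 2 exists, so h is irreducible over GF(5).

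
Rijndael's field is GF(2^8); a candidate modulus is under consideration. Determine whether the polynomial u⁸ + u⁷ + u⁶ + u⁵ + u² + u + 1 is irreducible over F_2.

Write m(u) = u⁸ + u⁷ + u⁶ + u⁵ + u² + u + 1.
Check for roots in F_2: m(0) = 1; m(1) = 1.
No roots, so no linear factors.
Monic irreducibles of degree 2 over GF(2): u² + u + 1.
None of them divide m (all give nonzero remainder).
Monic irreducibles of degree 3 over GF(2): u³ + u + 1, u³ + u² + 1.
None of them divide m (all give nonzero remainder).
Monic irreducibles of degree 4 over GF(2): u⁴ + u + 1, u⁴ + u³ + 1, u⁴ + u³ + u² + u + 1.
None of them divide m (all give nonzero remainder).
No irreducible factor of degree ≤ 4 exists, so m is irreducible over GF(2).

Yes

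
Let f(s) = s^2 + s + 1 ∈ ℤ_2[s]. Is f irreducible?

Yes

Check for roots in ℤ_2: f(0) = 1; f(1) = 1.
No roots. A degree-2 polynomial over a field with no linear factor is irreducible.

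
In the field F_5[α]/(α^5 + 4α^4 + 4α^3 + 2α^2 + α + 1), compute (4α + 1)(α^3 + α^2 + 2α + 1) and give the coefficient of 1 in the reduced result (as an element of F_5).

Multiply in F_5[α]: (4α + 1)·(α^3 + α^2 + 2α + 1) = 4α^4 + 4α^2 + α + 1.
Reduced: 4α^4 + 4α^2 + α + 1.

1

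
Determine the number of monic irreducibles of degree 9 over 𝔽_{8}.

14913024

By the necklace-counting formula, N_8(9) = (1/9) Σ_{d|9} μ(9/d)·8^d.
Divisors of 9: 1, 3, 9; μ(9/d) for each: 0, -1, 1.
Σ = − 8^3 + 8^9 = 134217216.
N = 134217216/9 = 14913024.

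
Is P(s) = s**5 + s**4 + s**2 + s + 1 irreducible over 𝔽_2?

Yes

Check for roots in 𝔽_2: P(0) = 1; P(1) = 1.
No roots, so no linear factors.
Monic irreducibles of degree 2 over GF(2): s**2 + s + 1.
None of them divide P (all give nonzero remainder).
No irreducible factor of degree ≤ 2 exists, so P is irreducible over GF(2).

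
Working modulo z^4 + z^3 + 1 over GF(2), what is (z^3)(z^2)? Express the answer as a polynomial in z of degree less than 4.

z^3 + z + 1

Multiply in GF(2)[z]: (z^3)·(z^2) = z^5.
Reduce using z^4 ≡ z^3 + 1 (mod z^4 + z^3 + 1).
Reduced: z^3 + z + 1.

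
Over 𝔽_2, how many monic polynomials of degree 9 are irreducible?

56

By the necklace-counting formula, N_2(9) = (1/9) Σ_{d|9} μ(9/d)·2^d.
Divisors of 9: 1, 3, 9; μ(9/d) for each: 0, -1, 1.
Σ = − 2^3 + 2^9 = 504.
N = 504/9 = 56.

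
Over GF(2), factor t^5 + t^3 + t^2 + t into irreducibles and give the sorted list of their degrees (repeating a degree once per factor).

Write g(t) = t^5 + t^3 + t^2 + t.
Roots in GF(2): g(0) = 0 → root; g(1) = 0 → root.
Linear factors from roots: (t), (t + 1).
Complete factorization: g(t) = (t)·(t + 1)·(t^3 + t^2 + 1).
Factor degrees with multiplicity: 1 + 1 + 3 = 5.

1, 1, 3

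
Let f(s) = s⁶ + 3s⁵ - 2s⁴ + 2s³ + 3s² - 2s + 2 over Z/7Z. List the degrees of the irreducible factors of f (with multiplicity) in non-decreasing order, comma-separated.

Linear factors from roots: (s - 1), (s - 2).
Complete factorization: f(s) = (s - 2)·(s - 1)·(s⁴ - s³ - 3s + 1).
Factor degrees with multiplicity: 1 + 1 + 4 = 6.

1, 1, 4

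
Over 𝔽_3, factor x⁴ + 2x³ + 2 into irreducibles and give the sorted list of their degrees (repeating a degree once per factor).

Write f(x) = x⁴ + 2x³ + 2.
Roots in 𝔽_3: f(0) = 2; f(1) = 2; f(2) = 1.
Complete factorization: f(x) = (x⁴ + 2x³ + 2).
Factor degrees with multiplicity: 4 = 4.

4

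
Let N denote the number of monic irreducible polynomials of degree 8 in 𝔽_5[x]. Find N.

48750

Gauss's count: N_{5}(8) = (1/8) Σ_{d|8} μ(8/d)·5^d.
Divisors of 8: 1, 2, 4, 8; μ(8/d) for each: 0, 0, -1, 1.
Σ = − 5^4 + 5^8 = 390000.
N = 390000/8 = 48750.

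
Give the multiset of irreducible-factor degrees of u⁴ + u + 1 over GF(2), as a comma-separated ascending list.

4

Write h(u) = u⁴ + u + 1.
Roots in GF(2): h(0) = 1; h(1) = 1.
Complete factorization: h(u) = (u⁴ + u + 1).
Factor degrees with multiplicity: 4 = 4.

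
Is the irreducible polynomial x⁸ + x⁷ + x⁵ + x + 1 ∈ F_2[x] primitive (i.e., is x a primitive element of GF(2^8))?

No

Write f(x) = x⁸ + x⁷ + x⁵ + x + 1.
|GF(2^8)^×| = 2^8 − 1 = 255. Prime factorization: 255 = 3·5·17.
f is primitive ⇔ x has order 255 in GF(2)[x]/(f), i.e. x^(255/q) ≠ 1 for each prime q | 255.
x^(85) mod f = 1
x^(51) mod f = x⁶ + x⁴ + x³ + x.
x^(15) mod f = x⁵ + x⁴ + x³.
Since x^(85) = 1, the order of x divides 85 < 255; not primitive.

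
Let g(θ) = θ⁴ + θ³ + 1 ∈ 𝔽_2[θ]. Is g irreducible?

Check for roots in 𝔽_2: g(0) = 1; g(1) = 1.
No roots, so no linear factors.
Monic irreducibles of degree 2 over GF(2): θ² + θ + 1.
None of them divide g (all give nonzero remainder).
No irreducible factor of degree ≤ 2 exists, so g is irreducible over GF(2).

Yes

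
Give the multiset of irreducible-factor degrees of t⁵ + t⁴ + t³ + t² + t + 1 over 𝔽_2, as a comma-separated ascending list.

1, 2, 2

Write f(t) = t⁵ + t⁴ + t³ + t² + t + 1.
Roots in 𝔽_2: f(0) = 1; f(1) = 0 → root.
Linear factors from roots: (t + 1).
Complete factorization: f(t) = (t + 1)·(t² + t + 1)^2.
Factor degrees with multiplicity: 1 + 2 + 2 = 5.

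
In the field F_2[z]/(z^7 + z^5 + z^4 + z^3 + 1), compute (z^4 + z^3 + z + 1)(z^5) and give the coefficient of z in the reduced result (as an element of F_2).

Multiply in F_2[z]: (z^4 + z^3 + z + 1)·(z^5) = z^9 + z^8 + z^6 + z^5.
Reduce using z^7 ≡ z^5 + z^4 + z^3 + 1 (mod z^7 + z^5 + z^4 + z^3 + 1).
Reduced: z^6 + z^3 + z^2 + z + 1.

1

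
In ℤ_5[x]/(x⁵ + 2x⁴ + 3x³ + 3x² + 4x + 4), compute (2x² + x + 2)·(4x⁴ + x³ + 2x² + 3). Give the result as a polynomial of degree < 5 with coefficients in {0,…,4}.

4x^4 + 3x^2 + x + 1

Multiply in ℤ_5[x]: (2x² + x + 2)·(4x⁴ + x³ + 2x² + 3) = 3x⁶ + x⁵ + 3x⁴ + 4x³ + 3x + 1.
Reduce using x⁵ ≡ 3x⁴ + 2x³ + 2x² + x + 1 (mod x⁵ + 2x⁴ + 3x³ + 3x² + 4x + 4).
Reduced: 4x⁴ + 3x² + x + 1.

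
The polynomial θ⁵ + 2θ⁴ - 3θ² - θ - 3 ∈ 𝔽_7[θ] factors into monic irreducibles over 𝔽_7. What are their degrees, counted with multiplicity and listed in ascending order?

5

Write h(θ) = θ⁵ + 2θ⁴ - 3θ² - θ - 3.
Complete factorization: h(θ) = (θ⁵ + 2θ⁴ - 3θ² - θ - 3).
Factor degrees with multiplicity: 5 = 5.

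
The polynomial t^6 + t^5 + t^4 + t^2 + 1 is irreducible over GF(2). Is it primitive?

No

Write f(t) = t^6 + t^5 + t^4 + t^2 + 1.
|GF(2^6)^×| = 2^6 − 1 = 63. Prime factorization: 63 = 3^2·7.
f is primitive ⇔ t has order 63 in GF(2)[t]/(f), i.e. t^(63/q) ≠ 1 for each prime q | 63.
t^(21) mod f = 1
t^(9) mod f = t^3 + 1.
Since t^(21) = 1, the order of t divides 21 < 63; not primitive.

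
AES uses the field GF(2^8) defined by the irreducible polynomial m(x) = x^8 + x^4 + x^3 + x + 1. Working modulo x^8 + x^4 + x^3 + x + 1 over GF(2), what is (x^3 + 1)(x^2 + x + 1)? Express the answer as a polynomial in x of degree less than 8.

x^5 + x^4 + x^3 + x^2 + x + 1

Multiply in GF(2)[x]: (x^3 + 1)·(x^2 + x + 1) = x^5 + x^4 + x^3 + x^2 + x + 1.
Reduced: x^5 + x^4 + x^3 + x^2 + x + 1.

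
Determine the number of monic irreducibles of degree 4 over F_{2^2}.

60

Gauss's count: N_{4}(4) = (1/4) Σ_{d|4} μ(4/d)·4^d.
Divisors of 4: 1, 2, 4; μ(4/d) for each: 0, -1, 1.
Σ = − 4^2 + 4^4 = 240.
N = 240/4 = 60.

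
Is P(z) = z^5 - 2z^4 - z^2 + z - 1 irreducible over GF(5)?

Yes

Check for roots in GF(5): P(0) = 4; P(1) = 3; P(2) = 2; P(3) = 4; P(4) = 4.
No roots, so no linear factors.
Degree-2 irreducible divisors: test the 10 monic irreducibles of degree 2 over GF(5).
None of them divide P (all give nonzero remainder).
No irreducible factor of degree ≤ 2 exists, so P is irreducible over GF(5).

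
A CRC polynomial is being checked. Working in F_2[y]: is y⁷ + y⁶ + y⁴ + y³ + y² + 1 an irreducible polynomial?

No

Write m(y) = y⁷ + y⁶ + y⁴ + y³ + y² + 1.
Check for roots in F_2: m(0) = 1; m(1) = 0 → root.
m(1) = 0, so (y − 1) divides m(y); m is reducible.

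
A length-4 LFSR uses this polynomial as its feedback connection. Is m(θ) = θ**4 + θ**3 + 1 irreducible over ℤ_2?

Yes

Check for roots in ℤ_2: m(0) = 1; m(1) = 1.
No roots, so no linear factors.
Monic irreducibles of degree 2 over GF(2): θ**2 + θ + 1.
None of them divide m (all give nonzero remainder).
No irreducible factor of degree ≤ 2 exists, so m is irreducible over GF(2).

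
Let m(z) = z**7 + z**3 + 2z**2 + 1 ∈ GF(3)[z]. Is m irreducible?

Yes

Check for roots in GF(3): m(0) = 1; m(1) = 2; m(2) = 1.
No roots, so no linear factors.
Monic irreducibles of degree 2 over GF(3): z**2 + 1, z**2 + z + 2, z**2 + 2z + 2.
None of them divide m (all give nonzero remainder).
Degree-3 irreducible divisors: test the 8 monic irreducibles of degree 3 over GF(3).
None of them divide m (all give nonzero remainder).
No irreducible factor of degree ≤ 3 exists, so m is irreducible over GF(3).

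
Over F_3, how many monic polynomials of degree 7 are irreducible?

By the necklace-counting formula, N_3(7) = (1/7) Σ_{d|7} μ(7/d)·3^d.
Divisors of 7: 1, 7; μ(7/d) for each: -1, 1.
Σ = − 3^1 + 3^7 = 2184.
N = 2184/7 = 312.

312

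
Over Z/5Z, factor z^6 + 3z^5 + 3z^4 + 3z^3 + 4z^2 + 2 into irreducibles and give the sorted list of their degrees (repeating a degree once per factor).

1, 1, 1, 3

Write h(z) = z^6 + 3z^5 + 3z^4 + 3z^3 + 4z^2 + 2.
Roots in Z/5Z: h(0) = 2; h(1) = 1; h(2) = 0 → root; h(3) = 0 → root; h(4) = 4.
Linear factors from roots: (z + 3), (z + 2).
Complete factorization: h(z) = (z + 2)·(z + 3)^2·(z^3 + 2z + 4).
Factor degrees with multiplicity: 1 + 1 + 1 + 3 = 6.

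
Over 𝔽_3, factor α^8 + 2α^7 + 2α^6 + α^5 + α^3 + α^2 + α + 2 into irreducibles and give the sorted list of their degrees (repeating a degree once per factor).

Write h(α) = α^8 + 2α^7 + 2α^6 + α^5 + α^3 + α^2 + α + 2.
Roots in 𝔽_3: h(0) = 2; h(1) = 2; h(2) = 1.
Complete factorization: h(α) = (α^8 + 2α^7 + 2α^6 + α^5 + α^3 + α^2 + α + 2).
Factor degrees with multiplicity: 8 = 8.

8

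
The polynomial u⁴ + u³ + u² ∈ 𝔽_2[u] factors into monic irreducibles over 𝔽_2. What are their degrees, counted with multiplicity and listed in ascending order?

Write f(u) = u⁴ + u³ + u².
Roots in 𝔽_2: f(0) = 0 → root; f(1) = 1.
Linear factors from roots: (u).
Complete factorization: f(u) = (u)^2·(u² + u + 1).
Factor degrees with multiplicity: 1 + 1 + 2 = 4.

1, 1, 2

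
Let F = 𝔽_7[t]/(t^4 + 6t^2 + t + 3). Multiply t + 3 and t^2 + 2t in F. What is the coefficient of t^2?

Multiply in 𝔽_7[t]: (t + 3)·(t^2 + 2t) = t^3 + 5t^2 + 6t.
Reduced: t^3 + 5t^2 + 6t.

5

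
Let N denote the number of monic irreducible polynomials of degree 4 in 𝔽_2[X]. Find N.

By the necklace-counting formula, N_2(4) = (1/4) Σ_{d|4} μ(4/d)·2^d.
Divisors of 4: 1, 2, 4; μ(4/d) for each: 0, -1, 1.
Σ = − 2^2 + 2^4 = 12.
N = 12/4 = 3.

3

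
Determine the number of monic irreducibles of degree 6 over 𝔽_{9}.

88440

The number of monic irreducibles of degree 6 over GF(9) is (1/6)·Σ_{d∣6} μ(6/d) 9^d.
Divisors of 6: 1, 2, 3, 6; μ(6/d) for each: 1, -1, -1, 1.
Σ = 9^1 − 9^2 − 9^3 + 9^6 = 530640.
N = 530640/6 = 88440.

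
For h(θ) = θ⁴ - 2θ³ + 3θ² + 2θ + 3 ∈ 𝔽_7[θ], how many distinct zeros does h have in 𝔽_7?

3

Evaluate at each of the 7 elements of 𝔽_7:
h(0) = 3; h(1) = 0 → root; h(2) = 5; h(3) = 0 → root; h(4) = 5; h(5) = 1; h(6) = 0 → root.
Roots: {1, 3, 6}.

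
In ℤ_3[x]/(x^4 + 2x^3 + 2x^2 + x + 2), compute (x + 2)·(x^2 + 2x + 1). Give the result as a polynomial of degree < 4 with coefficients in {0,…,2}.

x^3 + x^2 + 2x + 2

Multiply in ℤ_3[x]: (x + 2)·(x^2 + 2x + 1) = x^3 + x^2 + 2x + 2.
Reduced: x^3 + x^2 + 2x + 2.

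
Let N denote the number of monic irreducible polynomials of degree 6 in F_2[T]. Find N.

By the necklace-counting formula, N_2(6) = (1/6) Σ_{d|6} μ(6/d)·2^d.
Divisors of 6: 1, 2, 3, 6; μ(6/d) for each: 1, -1, -1, 1.
Σ = 2^1 − 2^2 − 2^3 + 2^6 = 54.
N = 54/6 = 9.

9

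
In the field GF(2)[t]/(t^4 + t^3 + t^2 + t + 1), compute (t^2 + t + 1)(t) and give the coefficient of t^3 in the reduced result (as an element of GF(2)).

1

Multiply in GF(2)[t]: (t^2 + t + 1)·(t) = t^3 + t^2 + t.
Reduced: t^3 + t^2 + t.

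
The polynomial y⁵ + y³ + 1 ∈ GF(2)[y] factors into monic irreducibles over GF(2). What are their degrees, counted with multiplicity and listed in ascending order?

5

Write f(y) = y⁵ + y³ + 1.
Roots in GF(2): f(0) = 1; f(1) = 1.
Complete factorization: f(y) = (y⁵ + y³ + 1).
Factor degrees with multiplicity: 5 = 5.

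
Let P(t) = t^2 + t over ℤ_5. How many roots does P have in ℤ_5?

2

Evaluate at each of the 5 elements of ℤ_5:
P(0) = 0 → root; P(1) = 2; P(2) = 1; P(3) = 2; P(4) = 0 → root.
Roots: {0, 4}.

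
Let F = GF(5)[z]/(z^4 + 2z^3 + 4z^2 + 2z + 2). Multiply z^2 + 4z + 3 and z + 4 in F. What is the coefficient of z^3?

Multiply in GF(5)[z]: (z^2 + 4z + 3)·(z + 4) = z^3 + 3z^2 + 4z + 2.
Reduced: z^3 + 3z^2 + 4z + 2.

1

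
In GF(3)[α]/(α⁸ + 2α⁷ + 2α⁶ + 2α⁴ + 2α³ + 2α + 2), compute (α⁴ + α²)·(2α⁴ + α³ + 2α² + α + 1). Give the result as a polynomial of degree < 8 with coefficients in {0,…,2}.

2α^5 + 2α^4 + α^2 + 2α + 2

Multiply in GF(3)[α]: (α⁴ + α²)·(2α⁴ + α³ + 2α² + α + 1) = 2α⁸ + α⁷ + α⁶ + 2α⁵ + α³ + α².
Reduce using α⁸ ≡ α⁷ + α⁶ + α⁴ + α³ + α + 1 (mod α⁸ + 2α⁷ + 2α⁶ + 2α⁴ + 2α³ + 2α + 2).
Reduced: 2α⁵ + 2α⁴ + α² + 2α + 2.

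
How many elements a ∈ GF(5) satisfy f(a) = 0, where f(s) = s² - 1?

2

Evaluate at each of the 5 elements of GF(5):
f(0) = 4; f(1) = 0 → root; f(2) = 3; f(3) = 3; f(4) = 0 → root.
Roots: {1, 4}.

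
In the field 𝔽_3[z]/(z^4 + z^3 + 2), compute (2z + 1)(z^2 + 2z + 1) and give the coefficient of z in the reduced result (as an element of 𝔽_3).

Multiply in 𝔽_3[z]: (2z + 1)·(z^2 + 2z + 1) = 2z^3 + 2z^2 + z + 1.
Reduced: 2z^3 + 2z^2 + z + 1.

1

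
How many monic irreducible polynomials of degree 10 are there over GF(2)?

99

x^(2^10) − x is the product of all monic irreducibles of degree dividing 10; Möbius inversion gives N = (1/10) Σ μ(10/d)·2^d.
Divisors of 10: 1, 2, 5, 10; μ(10/d) for each: 1, -1, -1, 1.
Σ = 2^1 − 2^2 − 2^5 + 2^10 = 990.
N = 990/10 = 99.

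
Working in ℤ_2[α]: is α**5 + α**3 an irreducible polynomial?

No

Write h(α) = α**5 + α**3.
Check for roots in ℤ_2: h(0) = 0 → root; h(1) = 0 → root.
h(0) = 0, so (α) divides h(α); h is reducible.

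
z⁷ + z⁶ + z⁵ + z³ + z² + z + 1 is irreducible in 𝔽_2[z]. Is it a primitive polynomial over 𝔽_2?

Yes

Write f(z) = z⁷ + z⁶ + z⁵ + z³ + z² + z + 1.
|GF(2^7)^×| = 2^7 − 1 = 127. Prime factorization: 127 = 127.
f is primitive ⇔ z has order 127 in GF(2)[z]/(f), i.e. z^(127/q) ≠ 1 for each prime q | 127.
z^(1) mod f = z.
None equal 1, so z has full order 127; f is primitive.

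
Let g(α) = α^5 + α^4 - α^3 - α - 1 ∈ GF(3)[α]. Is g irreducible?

Yes

Check for roots in GF(3): g(0) = 2; g(1) = 2; g(2) = 1.
No roots, so no linear factors.
Monic irreducibles of degree 2 over GF(3): α^2 + 1, α^2 + α - 1, α^2 - α - 1.
None of them divide g (all give nonzero remainder).
No irreducible factor of degree ≤ 2 exists, so g is irreducible over GF(3).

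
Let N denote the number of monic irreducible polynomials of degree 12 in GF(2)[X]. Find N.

335

x^(2^12) − x is the product of all monic irreducibles of degree dividing 12; Möbius inversion gives N = (1/12) Σ μ(12/d)·2^d.
Divisors of 12: 1, 2, 3, 4, 6, 12; μ(12/d) for each: 0, 1, 0, -1, -1, 1.
Σ = 2^2 − 2^4 − 2^6 + 2^12 = 4020.
N = 4020/12 = 335.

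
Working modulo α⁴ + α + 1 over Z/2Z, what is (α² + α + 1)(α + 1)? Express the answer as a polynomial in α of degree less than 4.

α^3 + 1

Multiply in Z/2Z[α]: (α² + α + 1)·(α + 1) = α³ + 1.
Reduced: α³ + 1.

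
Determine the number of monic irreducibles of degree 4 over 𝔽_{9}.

The number of monic irreducibles of degree 4 over GF(9) is (1/4)·Σ_{d∣4} μ(4/d) 9^d.
Divisors of 4: 1, 2, 4; μ(4/d) for each: 0, -1, 1.
Σ = − 9^2 + 9^4 = 6480.
N = 6480/4 = 1620.

1620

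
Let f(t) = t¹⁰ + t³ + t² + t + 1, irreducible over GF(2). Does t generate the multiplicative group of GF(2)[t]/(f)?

No

|GF(2^10)^×| = 2^10 − 1 = 1023. Prime factorization: 1023 = 3·11·31.
f is primitive ⇔ t has order 1023 in GF(2)[t]/(f), i.e. t^(1023/q) ≠ 1 for each prime q | 1023.
t^(341) mod f = 1
t^(93) mod f = t⁷ + t⁶ + t⁵ + t⁴ + t².
t^(33) mod f = t⁵ + t⁴ + t³ + t.
Since t^(341) = 1, the order of t divides 341 < 1023; not primitive.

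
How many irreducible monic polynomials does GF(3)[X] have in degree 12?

Gauss's count: N_{3}(12) = (1/12) Σ_{d|12} μ(12/d)·3^d.
Divisors of 12: 1, 2, 3, 4, 6, 12; μ(12/d) for each: 0, 1, 0, -1, -1, 1.
Σ = 3^2 − 3^4 − 3^6 + 3^12 = 530640.
N = 530640/12 = 44220.

44220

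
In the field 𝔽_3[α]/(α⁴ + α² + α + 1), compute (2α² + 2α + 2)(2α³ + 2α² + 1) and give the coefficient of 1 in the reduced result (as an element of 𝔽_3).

0

Multiply in 𝔽_3[α]: (2α² + 2α + 2)·(2α³ + 2α² + 1) = α⁵ + 2α⁴ + 2α³ + 2α + 2.
Reduce using α⁴ ≡ 2α² + 2α + 2 (mod α⁴ + α² + α + 1).
Reduced: α³ + 2α.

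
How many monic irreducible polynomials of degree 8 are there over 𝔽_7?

720300

Gauss's count: N_{7}(8) = (1/8) Σ_{d|8} μ(8/d)·7^d.
Divisors of 8: 1, 2, 4, 8; μ(8/d) for each: 0, 0, -1, 1.
Σ = − 7^4 + 7^8 = 5762400.
N = 5762400/8 = 720300.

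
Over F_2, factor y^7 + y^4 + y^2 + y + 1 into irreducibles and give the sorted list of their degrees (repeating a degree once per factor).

2, 2, 3

Write g(y) = y^7 + y^4 + y^2 + y + 1.
Roots in F_2: g(0) = 1; g(1) = 1.
Complete factorization: g(y) = (y^2 + y + 1)^2·(y^3 + y + 1).
Factor degrees with multiplicity: 2 + 2 + 3 = 7.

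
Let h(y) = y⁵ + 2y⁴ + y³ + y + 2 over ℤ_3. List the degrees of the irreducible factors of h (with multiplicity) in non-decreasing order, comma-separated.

5

Roots in ℤ_3: h(0) = 2; h(1) = 1; h(2) = 1.
Complete factorization: h(y) = (y⁵ + 2y⁴ + y³ + y + 2).
Factor degrees with multiplicity: 5 = 5.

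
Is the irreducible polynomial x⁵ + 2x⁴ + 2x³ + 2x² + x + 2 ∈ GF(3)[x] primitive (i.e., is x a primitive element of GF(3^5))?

No

Write f(x) = x⁵ + 2x⁴ + 2x³ + 2x² + x + 2.
|GF(3^5)^×| = 3^5 − 1 = 242. Prime factorization: 242 = 2·11^2.
f is primitive ⇔ x has order 242 in GF(3)[x]/(f), i.e. x^(242/q) ≠ 1 for each prime q | 242.
x^(121) mod f = 1
x^(22) mod f = x⁴ + x² + 2x.
Since x^(121) = 1, the order of x divides 121 < 242; not primitive.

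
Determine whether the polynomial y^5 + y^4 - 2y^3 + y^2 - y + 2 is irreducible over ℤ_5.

Yes

Write h(y) = y^5 + y^4 - 2y^3 + y^2 - y + 2.
Check for roots in ℤ_5: h(0) = 2; h(1) = 2; h(2) = 1; h(3) = 3; h(4) = 1.
No roots, so no linear factors.
Degree-2 irreducible divisors: test the 10 monic irreducibles of degree 2 over GF(5).
None of them divide h (all give nonzero remainder).
No irreducible factor of degree ≤ 2 exists, so h is irreducible over GF(5).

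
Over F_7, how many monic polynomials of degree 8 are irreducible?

The number of monic irreducibles of degree 8 over GF(7) is (1/8)·Σ_{d∣8} μ(8/d) 7^d.
Divisors of 8: 1, 2, 4, 8; μ(8/d) for each: 0, 0, -1, 1.
Σ = − 7^4 + 7^8 = 5762400.
N = 5762400/8 = 720300.

720300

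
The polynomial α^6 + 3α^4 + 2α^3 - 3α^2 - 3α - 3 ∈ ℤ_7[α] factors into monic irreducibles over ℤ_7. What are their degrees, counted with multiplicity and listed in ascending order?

1, 2, 3

Write f(α) = α^6 + 3α^4 + 2α^3 - 3α^2 - 3α - 3.
Linear factors from roots: (α - 3).
Complete factorization: f(α) = (α - 3)·(α^2 + 2)·(α^3 + 3α^2 + 3α - 3).
Factor degrees with multiplicity: 1 + 2 + 3 = 6.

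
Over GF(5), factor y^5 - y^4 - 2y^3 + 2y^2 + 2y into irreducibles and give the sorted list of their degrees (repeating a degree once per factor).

Write h(y) = y^5 - y^4 - 2y^3 + 2y^2 + 2y.
Roots in GF(5): h(0) = 0 → root; h(1) = 2; h(2) = 2; h(3) = 2; h(4) = 0 → root.
Linear factors from roots: (y), (y + 1).
Complete factorization: h(y) = (y)·(y + 1)·(y^3 - 2y^2 + 2).
Factor degrees with multiplicity: 1 + 1 + 3 = 5.

1, 1, 3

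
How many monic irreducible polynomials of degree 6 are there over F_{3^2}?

x^(9^6) − x is the product of all monic irreducibles of degree dividing 6; Möbius inversion gives N = (1/6) Σ μ(6/d)·9^d.
Divisors of 6: 1, 2, 3, 6; μ(6/d) for each: 1, -1, -1, 1.
Σ = 9^1 − 9^2 − 9^3 + 9^6 = 530640.
N = 530640/6 = 88440.

88440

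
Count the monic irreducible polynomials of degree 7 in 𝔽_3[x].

x^(3^7) − x is the product of all monic irreducibles of degree dividing 7; Möbius inversion gives N = (1/7) Σ μ(7/d)·3^d.
Divisors of 7: 1, 7; μ(7/d) for each: -1, 1.
Σ = − 3^1 + 3^7 = 2184.
N = 2184/7 = 312.

312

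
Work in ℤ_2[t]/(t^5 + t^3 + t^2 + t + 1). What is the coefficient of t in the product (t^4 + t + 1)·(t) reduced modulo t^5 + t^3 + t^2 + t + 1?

0

Multiply in ℤ_2[t]: (t^4 + t + 1)·(t) = t^5 + t^2 + t.
Reduce using t^5 ≡ t^3 + t^2 + t + 1 (mod t^5 + t^3 + t^2 + t + 1).
Reduced: t^3 + 1.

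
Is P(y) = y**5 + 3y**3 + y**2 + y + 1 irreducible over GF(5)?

Check for roots in GF(5): P(0) = 1; P(1) = 2; P(2) = 3; P(3) = 2; P(4) = 2.
No roots, so no linear factors.
Degree-2 irreducible divisors: test the 10 monic irreducibles of degree 2 over GF(5).
None of them divide P (all give nonzero remainder).
No irreducible factor of degree ≤ 2 exists, so P is irreducible over GF(5).

Yes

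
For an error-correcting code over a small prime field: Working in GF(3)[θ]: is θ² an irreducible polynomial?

No

Write P(θ) = θ².
Check for roots in GF(3): P(0) = 0 → root; P(1) = 1; P(2) = 1.
P(0) = 0, so (θ) divides P(θ); P is reducible.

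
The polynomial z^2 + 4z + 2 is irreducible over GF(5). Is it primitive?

Yes

Write f(z) = z^2 + 4z + 2.
|GF(5^2)^×| = 5^2 − 1 = 24. Prime factorization: 24 = 2^3·3.
f is primitive ⇔ z has order 24 in GF(5)[z]/(f), i.e. z^(24/q) ≠ 1 for each prime q | 24.
z^(12) mod f = 4.
z^(8) mod f = 2z + 1.
None equal 1, so z has full order 24; f is primitive.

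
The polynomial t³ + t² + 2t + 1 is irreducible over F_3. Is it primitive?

Yes

Write f(t) = t³ + t² + 2t + 1.
|GF(3^3)^×| = 3^3 − 1 = 26. Prime factorization: 26 = 2·13.
f is primitive ⇔ t has order 26 in GF(3)[t]/(f), i.e. t^(26/q) ≠ 1 for each prime q | 26.
t^(13) mod f = 2.
t^(2) mod f = t².
None equal 1, so t has full order 26; f is primitive.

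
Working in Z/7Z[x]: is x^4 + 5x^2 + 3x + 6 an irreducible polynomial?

Yes

Write h(x) = x^4 + 5x^2 + 3x + 6.
Check for roots in Z/7Z: h(0) = 6; h(1) = 1; h(2) = 6; h(3) = 1; h(4) = 4; h(5) = 1; h(6) = 2.
No roots, so no linear factors.
Degree-2 irreducible divisors: test the 21 monic irreducibles of degree 2 over GF(7).
None of them divide h (all give nonzero remainder).
No irreducible factor of degree ≤ 2 exists, so h is irreducible over GF(7).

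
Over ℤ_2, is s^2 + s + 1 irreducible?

Write m(s) = s^2 + s + 1.
Check for roots in ℤ_2: m(0) = 1; m(1) = 1.
No roots. A degree-2 polynomial over a field with no linear factor is irreducible.

Yes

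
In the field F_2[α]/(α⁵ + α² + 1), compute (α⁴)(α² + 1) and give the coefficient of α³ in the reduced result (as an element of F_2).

1

Multiply in F_2[α]: (α⁴)·(α² + 1) = α⁶ + α⁴.
Reduce using α⁵ ≡ α² + 1 (mod α⁵ + α² + 1).
Reduced: α⁴ + α³ + α.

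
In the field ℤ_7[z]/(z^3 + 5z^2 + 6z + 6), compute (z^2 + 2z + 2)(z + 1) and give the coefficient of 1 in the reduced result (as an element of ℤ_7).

Multiply in ℤ_7[z]: (z^2 + 2z + 2)·(z + 1) = z^3 + 3z^2 + 4z + 2.
Reduce using z^3 ≡ 2z^2 + z + 1 (mod z^3 + 5z^2 + 6z + 6).
Reduced: 5z^2 + 5z + 3.

3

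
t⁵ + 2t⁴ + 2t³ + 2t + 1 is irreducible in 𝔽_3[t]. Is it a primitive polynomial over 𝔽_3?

Write f(t) = t⁵ + 2t⁴ + 2t³ + 2t + 1.
|GF(3^5)^×| = 3^5 − 1 = 242. Prime factorization: 242 = 2·11^2.
f is primitive ⇔ t has order 242 in GF(3)[t]/(f), i.e. t^(242/q) ≠ 1 for each prime q | 242.
t^(121) mod f = 2.
t^(22) mod f = t⁴ + t.
None equal 1, so t has full order 242; f is primitive.

Yes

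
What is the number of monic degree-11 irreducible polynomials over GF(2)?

The number of monic irreducibles of degree 11 over GF(2) is (1/11)·Σ_{d∣11} μ(11/d) 2^d.
Divisors of 11: 1, 11; μ(11/d) for each: -1, 1.
Σ = − 2^1 + 2^11 = 2046.
N = 2046/11 = 186.

186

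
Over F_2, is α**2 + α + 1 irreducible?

Yes

Write g(α) = α**2 + α + 1.
Check for roots in F_2: g(0) = 1; g(1) = 1.
No roots. A degree-2 polynomial over a field with no linear factor is irreducible.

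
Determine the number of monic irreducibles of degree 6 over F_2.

By the necklace-counting formula, N_2(6) = (1/6) Σ_{d|6} μ(6/d)·2^d.
Divisors of 6: 1, 2, 3, 6; μ(6/d) for each: 1, -1, -1, 1.
Σ = 2^1 − 2^2 − 2^3 + 2^6 = 54.
N = 54/6 = 9.

9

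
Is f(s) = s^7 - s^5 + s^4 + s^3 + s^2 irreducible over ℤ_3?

No

Check for roots in ℤ_3: f(0) = 0 → root; f(1) = 0 → root; f(2) = 1.
f(0) = 0, so (s) divides f(s); f is reducible.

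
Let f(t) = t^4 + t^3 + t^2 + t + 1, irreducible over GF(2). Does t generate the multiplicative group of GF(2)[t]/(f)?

No

|GF(2^4)^×| = 2^4 − 1 = 15. Prime factorization: 15 = 3·5.
f is primitive ⇔ t has order 15 in GF(2)[t]/(f), i.e. t^(15/q) ≠ 1 for each prime q | 15.
t^(5) mod f = 1
t^(3) mod f = t^3.
Since t^(5) = 1, the order of t divides 5 < 15; not primitive.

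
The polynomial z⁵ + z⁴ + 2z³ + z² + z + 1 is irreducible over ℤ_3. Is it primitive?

Write f(z) = z⁵ + z⁴ + 2z³ + z² + z + 1.
|GF(3^5)^×| = 3^5 − 1 = 242. Prime factorization: 242 = 2·11^2.
f is primitive ⇔ z has order 242 in GF(3)[z]/(f), i.e. z^(242/q) ≠ 1 for each prime q | 242.
z^(121) mod f = 2.
z^(22) mod f = z⁴ + z² + z.
None equal 1, so z has full order 242; f is primitive.

Yes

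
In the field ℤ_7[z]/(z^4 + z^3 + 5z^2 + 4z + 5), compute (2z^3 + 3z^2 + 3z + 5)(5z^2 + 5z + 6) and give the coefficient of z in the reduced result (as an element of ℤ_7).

Multiply in ℤ_7[z]: (2z^3 + 3z^2 + 3z + 5)·(5z^2 + 5z + 6) = 3z^5 + 4z^4 + 2z^2 + z + 2.
Reduce using z^4 ≡ 6z^3 + 2z^2 + 3z + 2 (mod z^4 + z^3 + 5z^2 + 4z + 5).
Reduced: 5z^3 + 6z^2 + 3z + 4.

3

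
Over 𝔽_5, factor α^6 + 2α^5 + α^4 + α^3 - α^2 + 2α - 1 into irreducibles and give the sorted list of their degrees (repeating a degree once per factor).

1, 1, 2, 2

Write g(α) = α^6 + 2α^5 + α^4 + α^3 - α^2 + 2α - 1.
Roots in 𝔽_5: g(0) = 4; g(1) = 0 → root; g(2) = 1; g(3) = 4; g(4) = 0 → root.
Linear factors from roots: (α - 1), (α + 1).
Complete factorization: g(α) = (α + 1)·(α - 1)·(α^2 - 2α - 2)·(α^2 - α + 2).
Factor degrees with multiplicity: 1 + 1 + 2 + 2 = 6.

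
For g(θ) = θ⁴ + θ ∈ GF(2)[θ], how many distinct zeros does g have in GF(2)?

2

Evaluate at each of the 2 elements of GF(2):
g(0) = 0 → root; g(1) = 0 → root.
Roots: {0, 1}.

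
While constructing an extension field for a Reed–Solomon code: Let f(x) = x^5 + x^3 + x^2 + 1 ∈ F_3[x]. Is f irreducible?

No

Check for roots in F_3: f(0) = 1; f(1) = 1; f(2) = 0 → root.
f(2) = 0, so (x − 2) divides f(x); f is reducible.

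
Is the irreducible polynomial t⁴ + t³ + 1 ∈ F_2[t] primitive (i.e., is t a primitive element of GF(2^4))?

Yes

Write f(t) = t⁴ + t³ + 1.
|GF(2^4)^×| = 2^4 − 1 = 15. Prime factorization: 15 = 3·5.
f is primitive ⇔ t has order 15 in GF(2)[t]/(f), i.e. t^(15/q) ≠ 1 for each prime q | 15.
t^(5) mod f = t³ + t + 1.
t^(3) mod f = t³.
None equal 1, so t has full order 15; f is primitive.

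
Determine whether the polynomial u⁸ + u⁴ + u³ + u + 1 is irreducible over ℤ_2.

Write m(u) = u⁸ + u⁴ + u³ + u + 1.
Check for roots in ℤ_2: m(0) = 1; m(1) = 1.
No roots, so no linear factors.
Monic irreducibles of degree 2 over GF(2): u² + u + 1.
None of them divide m (all give nonzero remainder).
Monic irreducibles of degree 3 over GF(2): u³ + u + 1, u³ + u² + 1.
None of them divide m (all give nonzero remainder).
Monic irreducibles of degree 4 over GF(2): u⁴ + u + 1, u⁴ + u³ + 1, u⁴ + u³ + u² + u + 1.
None of them divide m (all give nonzero remainder).
No irreducible factor of degree ≤ 4 exists, so m is irreducible over GF(2).

Yes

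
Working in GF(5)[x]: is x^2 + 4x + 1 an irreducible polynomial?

Yes

Write f(x) = x^2 + 4x + 1.
Check for roots in GF(5): f(0) = 1; f(1) = 1; f(2) = 3; f(3) = 2; f(4) = 3.
No roots. A degree-2 polynomial over a field with no linear factor is irreducible.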